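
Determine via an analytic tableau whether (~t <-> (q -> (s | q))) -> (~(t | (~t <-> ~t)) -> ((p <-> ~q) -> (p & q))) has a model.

Satisfiable

Initial set: {T ((~t <-> (q -> (s | q))) -> (~(t | (~t <-> ~t)) -> ((p <-> ~q) -> (p & q))))}.
T ((~t <-> (q -> (s | q))) -> (~(t | (~t <-> ~t)) -> ((p <-> ~q) -> (p & q)))): β-rule — branch into F (~t <-> (q -> (s | q)))  //  T (~(t | (~t <-> ~t)) -> ((p <-> ~q) -> (p & q))).
  branch 1 (add F (~t <-> (q -> (s | q)))):
    F (~t <-> (q -> (s | q))): β-rule — branch into T ~t, F (q -> (s | q))  //  F ~t, T (q -> (s | q)).
      branch 1.1 (add T ~t, F (q -> (s | q))):
        F (q -> (s | q)): α-rule — add T q, F (s | q).
        F (s | q): α-rule — add F s, F q.
        × closes — contains both q and ~q.
      branch 1.2 (add F ~t, T (q -> (s | q))):
        T (q -> (s | q)): β-rule — branch into F q  //  T (s | q).
          branch 1.2.1 (add F q):
            ○ open, literals {q=false, t=true}.
          branch 1.2.2 (add T (s | q)):
            T (s | q): β-rule — branch into T s  //  T q.
              branch 1.2.2.1 (add T s):
                ○ open, literals {s=true, t=true}.
              branch 1.2.2.2 (add T q):
                ○ open, literals {q=true, t=true}.
  branch 2 (add T (~(t | (~t <-> ~t)) -> ((p <-> ~q) -> (p & q)))):
    T (~(t | (~t <-> ~t)) -> ((p <-> ~q) -> (p & q))): β-rule — branch into F ~(t | (~t <-> ~t))  //  T ((p <-> ~q) -> (p & q)).
      branch 2.1 (add F ~(t | (~t <-> ~t))):
        F ~(t | (~t <-> ~t)): β-rule — branch into T t  //  T (~t <-> ~t).
          branch 2.1.1 (add T t):
            ○ open, literals {t=true}.
          branch 2.1.2 (add T (~t <-> ~t)):
            T (~t <-> ~t): β-rule — branch into T ~t, T ~t  //  F ~t, F ~t.
              branch 2.1.2.1 (add T ~t, T ~t):
                ○ open, literals {t=false}.
              branch 2.1.2.2 (add F ~t, F ~t):
                ○ open, literals {t=true}.
      branch 2.2 (add T ((p <-> ~q) -> (p & q))):
        T ((p <-> ~q) -> (p & q)): β-rule — branch into F (p <-> ~q)  //  T (p & q).
          branch 2.2.1 (add F (p <-> ~q)):
            F (p <-> ~q): β-rule — branch into T p, F ~q  //  F p, T ~q.
              branch 2.2.1.1 (add T p, F ~q):
                ○ open, literals {p=true, q=true}.
              branch 2.2.1.2 (add F p, T ~q):
                ○ open, literals {p=false, q=false}.
          branch 2.2.2 (add T (p & q)):
            T (p & q): α-rule — add T p, T q.
            ○ open, literals {p=true, q=true}.
1 branch closed, 9 open.
An open branch gives a satisfying assignment: q=false, t=true.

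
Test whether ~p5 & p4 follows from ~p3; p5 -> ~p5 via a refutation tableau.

No

Initial set: {T ~p3; T (p5 -> ~p5); F (~p5 & p4)}.
T (p5 -> ~p5): β-rule — branch into F p5  //  T ~p5.
  branch 1 (add F p5):
    F (~p5 & p4): β-rule — branch into F ~p5  //  F p4.
      branch 1.1 (add F ~p5):
        × closes — contains both p5 and ~p5.
      branch 1.2 (add F p4):
        ○ open, literals {p3=F, p4=F, p5=F}.
  branch 2 (add T ~p5):
    F (~p5 & p4): β-rule — branch into F ~p5  //  F p4.
      branch 2.1 (add F ~p5):
        × closes — contains both p5 and ~p5.
      branch 2.2 (add F p4):
        ○ open, literals {p3=F, p4=F, p5=F}.
2 branches closed, 2 open.
An open branch gives a countermodel: p3=F, p4=F, p5=F (unmentioned atoms arbitrary); the premises hold there but the conclusion fails.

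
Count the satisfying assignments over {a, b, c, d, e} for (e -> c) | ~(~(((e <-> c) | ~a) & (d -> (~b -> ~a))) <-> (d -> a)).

Initial set: {T ((e -> c) | ~(~(((e <-> c) | ~a) & (d -> (~b -> ~a))) <-> (d -> a)))}.
T ((e -> c) | ~(~(((e <-> c) | ~a) & (d -> (~b -> ~a))) <-> (d -> a))): β-rule — branch into T (e -> c)  //  T ~(~(((e <-> c) | ~a) & (d -> (~b -> ~a))) <-> (d -> a)).
  branch 1 (add T (e -> c)):
    T (e -> c): β-rule — branch into F e  //  T c.
      branch 1.1 (add F e):
        ○ open, literals {e=0}.
      branch 1.2 (add T c):
        ○ open, literals {c=1}.
  branch 2 (add T ~(~(((e <-> c) | ~a) & (d -> (~b -> ~a))) <-> (d -> a))):
    T ~(~(((e <-> c) | ~a) & (d -> (~b -> ~a))) <-> (d -> a)): β-rule — branch into T ~(((e <-> c) | ~a) & (d -> (~b -> ~a))), F (d -> a)  //  F ~(((e <-> c) | ~a) & (d -> (~b -> ~a))), T (d -> a).
      branch 2.1 (add T ~(((e <-> c) | ~a) & (d -> (~b -> ~a))), F (d -> a)):
        F (d -> a): α-rule — add T d, F a.
        T ~(((e <-> c) | ~a) & (d -> (~b -> ~a))): β-rule — branch into F ((e <-> c) | ~a)  //  F (d -> (~b -> ~a)).
          branch 2.1.1 (add F ((e <-> c) | ~a)):
            F ((e <-> c) | ~a): α-rule — add F (e <-> c), F ~a.
            × closes — contains both a and ~a.
          branch 2.1.2 (add F (d -> (~b -> ~a))):
            F (d -> (~b -> ~a)): α-rule — add T d, F (~b -> ~a).
            F (~b -> ~a): α-rule — add T ~b, F ~a.
            × closes — contains both a and ~a.
      branch 2.2 (add F ~(((e <-> c) | ~a) & (d -> (~b -> ~a))), T (d -> a)):
        F ~(((e <-> c) | ~a) & (d -> (~b -> ~a))): α-rule — add T ((e <-> c) | ~a), T (d -> (~b -> ~a)).
        T (d -> a): β-rule — branch into F d  //  T a.
          branch 2.2.1 (add F d):
            T ((e <-> c) | ~a): β-rule — branch into T (e <-> c)  //  T ~a.
              branch 2.2.1.1 (add T (e <-> c)):
                T (d -> (~b -> ~a)): β-rule — branch into F d  //  T (~b -> ~a).
                  branch 2.2.1.1.1 (add F d):
                    T (e <-> c): β-rule — branch into T e, T c  //  F e, F c.
                      branch 2.2.1.1.1.1 (add T e, T c):
                        ○ open, literals {c=1, d=0, e=1}.
                      branch 2.2.1.1.1.2 (add F e, F c):
                        ○ open, literals {c=0, d=0, e=0}.
                  branch 2.2.1.1.2 (add T (~b -> ~a)):
                    T (e <-> c): β-rule — branch into T e, T c  //  F e, F c.
                      branch 2.2.1.1.2.1 (add T e, T c):
                        T (~b -> ~a): β-rule — branch into F ~b  //  T ~a.
                          branch 2.2.1.1.2.1.1 (add F ~b):
                            ○ open, literals {b=1, c=1, d=0, e=1}.
                          branch 2.2.1.1.2.1.2 (add T ~a):
                            ○ open, literals {a=0, c=1, d=0, e=1}.
                      branch 2.2.1.1.2.2 (add F e, F c):
                        T (~b -> ~a): β-rule — branch into F ~b  //  T ~a.
                          branch 2.2.1.1.2.2.1 (add F ~b):
                            ○ open, literals {b=1, c=0, d=0, e=0}.
                          branch 2.2.1.1.2.2.2 (add T ~a):
                            ○ open, literals {a=0, c=0, d=0, e=0}.
              branch 2.2.1.2 (add T ~a):
                T (d -> (~b -> ~a)): β-rule — branch into F d  //  T (~b -> ~a).
                  branch 2.2.1.2.1 (add F d):
                    ○ open, literals {a=0, d=0}.
                  branch 2.2.1.2.2 (add T (~b -> ~a)):
                    T (~b -> ~a): β-rule — branch into F ~b  //  T ~a.
                      branch 2.2.1.2.2.1 (add F ~b):
                        ○ open, literals {a=0, b=1, d=0}.
                      branch 2.2.1.2.2.2 (add T ~a):
                        ○ open, literals {a=0, d=0}.
          branch 2.2.2 (add T a):
            T ((e <-> c) | ~a): β-rule — branch into T (e <-> c)  //  T ~a.
              branch 2.2.2.1 (add T (e <-> c)):
                T (d -> (~b -> ~a)): β-rule — branch into F d  //  T (~b -> ~a).
                  branch 2.2.2.1.1 (add F d):
                    T (e <-> c): β-rule — branch into T e, T c  //  F e, F c.
                      branch 2.2.2.1.1.1 (add T e, T c):
                        ○ open, literals {a=1, c=1, d=0, e=1}.
                      branch 2.2.2.1.1.2 (add F e, F c):
                        ○ open, literals {a=1, c=0, d=0, e=0}.
                  branch 2.2.2.1.2 (add T (~b -> ~a)):
                    T (e <-> c): β-rule — branch into T e, T c  //  F e, F c.
                      branch 2.2.2.1.2.1 (add T e, T c):
                        T (~b -> ~a): β-rule — branch into F ~b  //  T ~a.
                          branch 2.2.2.1.2.1.1 (add F ~b):
                            ○ open, literals {a=1, b=1, c=1, e=1}.
                          branch 2.2.2.1.2.1.2 (add T ~a):
                            × closes — contains both a and ~a.
                      branch 2.2.2.1.2.2 (add F e, F c):
                        T (~b -> ~a): β-rule — branch into F ~b  //  T ~a.
                          branch 2.2.2.1.2.2.1 (add F ~b):
                            ○ open, literals {a=1, b=1, c=0, e=0}.
                          branch 2.2.2.1.2.2.2 (add T ~a):
                            × closes — contains both a and ~a.
              branch 2.2.2.2 (add T ~a):
                × closes — contains both a and ~a.
5 branches closed, 15 open.
Each open branch fixes some atoms; the unmentioned ones are free. Counting distinct full assignments: branch {e=0} (a, b, c, d) contributes 16 new; branch {c=1} (a, b, d, e) contributes 8 new; branch {c=1, d=0, e=1} (a, b) contributes 0 new; branch {c=0, d=0, e=0} (a, b) contributes 0 new; branch {b=1, c=1, d=0, e=1} (a) contributes 0 new; branch {a=0, c=1, d=0, e=1} (b) contributes 0 new; branch {b=1, c=0, d=0, e=0} (a) contributes 0 new; branch {a=0, c=0, d=0, e=0} (b) contributes 0 new; branch {a=0, d=0} (b, c, e) contributes 2 new; branch {a=0, b=1, d=0} (c, e) contributes 0 new; branch {a=0, d=0} (b, c, e) contributes 0 new; branch {a=1, c=1, d=0, e=1} (b) contributes 0 new; branch {a=1, c=0, d=0, e=0} (b) contributes 0 new; branch {a=1, b=1, c=1, e=1} (d) contributes 0 new; branch {a=1, b=1, c=0, e=0} (d) contributes 0 new. Total: 26.

26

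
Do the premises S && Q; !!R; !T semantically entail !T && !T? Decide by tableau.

Yes

Initial set: {(S && Q); !!R; !T; !(!T && !T)}.
(S && Q): α-rule — add S, Q.
!!R: drop double negation, giving R.
!(!T && !T): β-rule — branch into !!T  //  !!T.
  branch 1 (add !!T):
    × closes — contains both T and !T.
  branch 2 (add !!T):
    × closes — contains both T and !T.
All 2 branches close.
Every branch closed, so the premises entail the conclusion.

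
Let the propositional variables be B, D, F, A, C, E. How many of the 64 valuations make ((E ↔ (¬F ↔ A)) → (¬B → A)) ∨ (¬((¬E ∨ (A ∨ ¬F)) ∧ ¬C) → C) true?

Initial set: {(((E ↔ (¬F ↔ A)) → (¬B → A)) ∨ (¬((¬E ∨ (A ∨ ¬F)) ∧ ¬C) → C))}.
(((E ↔ (¬F ↔ A)) → (¬B → A)) ∨ (¬((¬E ∨ (A ∨ ¬F)) ∧ ¬C) → C)): β-rule — branch into ((E ↔ (¬F ↔ A)) → (¬B → A))  //  (¬((¬E ∨ (A ∨ ¬F)) ∧ ¬C) → C).
  branch 1 (add ((E ↔ (¬F ↔ A)) → (¬B → A))):
    ((E ↔ (¬F ↔ A)) → (¬B → A)): β-rule — branch into ¬(E ↔ (¬F ↔ A))  //  (¬B → A).
      branch 1.1 (add ¬(E ↔ (¬F ↔ A))):
        ¬(E ↔ (¬F ↔ A)): β-rule — branch into E, ¬(¬F ↔ A)  //  ¬E, (¬F ↔ A).
          branch 1.1.1 (add E, ¬(¬F ↔ A)):
            ¬(¬F ↔ A): β-rule — branch into ¬F, ¬A  //  ¬¬F, A.
              branch 1.1.1.1 (add ¬F, ¬A):
                ○ open, literals {A=F, E=T, F=F}.
              branch 1.1.1.2 (add ¬¬F, A):
                ○ open, literals {A=T, E=T, F=T}.
          branch 1.1.2 (add ¬E, (¬F ↔ A)):
            (¬F ↔ A): β-rule — branch into ¬F, A  //  ¬¬F, ¬A.
              branch 1.1.2.1 (add ¬F, A):
                ○ open, literals {A=T, E=F, F=F}.
              branch 1.1.2.2 (add ¬¬F, ¬A):
                ○ open, literals {A=F, E=F, F=T}.
      branch 1.2 (add (¬B → A)):
        (¬B → A): β-rule — branch into ¬¬B  //  A.
          branch 1.2.1 (add ¬¬B):
            ○ open, literals {B=T}.
          branch 1.2.2 (add A):
            ○ open, literals {A=T}.
  branch 2 (add (¬((¬E ∨ (A ∨ ¬F)) ∧ ¬C) → C)):
    (¬((¬E ∨ (A ∨ ¬F)) ∧ ¬C) → C): β-rule — branch into ¬¬((¬E ∨ (A ∨ ¬F)) ∧ ¬C)  //  C.
      branch 2.1 (add ¬¬((¬E ∨ (A ∨ ¬F)) ∧ ¬C)):
        ¬¬((¬E ∨ (A ∨ ¬F)) ∧ ¬C): α-rule — add (¬E ∨ (A ∨ ¬F)), ¬C.
        (¬E ∨ (A ∨ ¬F)): β-rule — branch into ¬E  //  (A ∨ ¬F).
          branch 2.1.1 (add ¬E):
            ○ open, literals {C=F, E=F}.
          branch 2.1.2 (add (A ∨ ¬F)):
            (A ∨ ¬F): β-rule — branch into A  //  ¬F.
              branch 2.1.2.1 (add A):
                ○ open, literals {A=T, C=F}.
              branch 2.1.2.2 (add ¬F):
                ○ open, literals {C=F, F=F}.
      branch 2.2 (add C):
        ○ open, literals {C=T}.
0 branches closed, 10 open.
Each open branch fixes some atoms; the unmentioned ones are free. Counting distinct full assignments: branch {A=F, E=T, F=F} (B, D, C) contributes 8 new; branch {A=T, E=T, F=T} (B, D, C) contributes 8 new; branch {A=T, E=F, F=F} (B, D, C) contributes 8 new; branch {A=F, E=F, F=T} (B, D, C) contributes 8 new; branch {B=T} (D, F, A, C, E) contributes 16 new; branch {A=T} (B, D, F, C, E) contributes 8 new; branch {C=F, E=F} (B, D, F, A) contributes 2 new; branch {A=T, C=F} (B, D, F, E) contributes 0 new; branch {C=F, F=F} (B, D, A, E) contributes 0 new; branch {C=T} (B, D, F, A, E) contributes 4 new. Total: 62.

62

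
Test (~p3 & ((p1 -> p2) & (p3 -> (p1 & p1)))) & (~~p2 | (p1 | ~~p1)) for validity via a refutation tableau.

Not valid

Assume the negation and expand:
Initial set: {~((~p3 & ((p1 -> p2) & (p3 -> (p1 & p1)))) & (~~p2 | (p1 | ~~p1)))}.
~((~p3 & ((p1 -> p2) & (p3 -> (p1 & p1)))) & (~~p2 | (p1 | ~~p1))): β-rule — branch into ~(~p3 & ((p1 -> p2) & (p3 -> (p1 & p1))))  //  ~(~~p2 | (p1 | ~~p1)).
  branch 1 (add ~(~p3 & ((p1 -> p2) & (p3 -> (p1 & p1))))):
    ~(~p3 & ((p1 -> p2) & (p3 -> (p1 & p1)))): β-rule — branch into ~~p3  //  ~((p1 -> p2) & (p3 -> (p1 & p1))).
      branch 1.1 (add ~~p3):
        ○ open, literals {p3=T}.
      branch 1.2 (add ~((p1 -> p2) & (p3 -> (p1 & p1)))):
        ~((p1 -> p2) & (p3 -> (p1 & p1))): β-rule — branch into ~(p1 -> p2)  //  ~(p3 -> (p1 & p1)).
          branch 1.2.1 (add ~(p1 -> p2)):
            ~(p1 -> p2): α-rule — add p1, ~p2.
            ○ open, literals {p1=T, p2=F}.
          branch 1.2.2 (add ~(p3 -> (p1 & p1))):
            ~(p3 -> (p1 & p1)): α-rule — add p3, ~(p1 & p1).
            ~(p1 & p1): β-rule — branch into ~p1  //  ~p1.
              branch 1.2.2.1 (add ~p1):
                ○ open, literals {p1=F, p3=T}.
              branch 1.2.2.2 (add ~p1):
                ○ open, literals {p1=F, p3=T}.
  branch 2 (add ~(~~p2 | (p1 | ~~p1))):
    ~(~~p2 | (p1 | ~~p1)): α-rule — add ~~~p2, ~(p1 | ~~p1).
    ~~~p2: drop double negation, giving ~p2.
    ~(p1 | ~~p1): α-rule — add ~p1, ~~~p1.
    ~~~p1: drop double negation, giving ~p1.
    ○ open, literals {p1=F, p2=F}.
0 branches closed, 5 open.
An open branch gives a countermodel: p3=T (unmentioned atoms arbitrary); under it the original formula is false.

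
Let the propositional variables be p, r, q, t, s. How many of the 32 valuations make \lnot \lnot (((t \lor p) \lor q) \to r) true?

Initial set: {T \lnot \lnot (((t \lor p) \lor q) \to r)}.
T \lnot \lnot (((t \lor p) \lor q) \to r): drop double negation, giving T (((t \lor p) \lor q) \to r).
T (((t \lor p) \lor q) \to r): β-rule — branch into F ((t \lor p) \lor q)  //  T r.
  branch 1 (add F ((t \lor p) \lor q)):
    F ((t \lor p) \lor q): α-rule — add F (t \lor p), F q.
    F (t \lor p): α-rule — add F t, F p.
    ○ open, literals {p=0, q=0, t=0}.
  branch 2 (add T r):
    ○ open, literals {r=1}.
0 branches closed, 2 open.
Each open branch fixes some atoms; the unmentioned ones are free. Counting distinct full assignments: branch {p=0, q=0, t=0} (r, s) contributes 4 new; branch {r=1} (p, q, t, s) contributes 14 new. Total: 18.

18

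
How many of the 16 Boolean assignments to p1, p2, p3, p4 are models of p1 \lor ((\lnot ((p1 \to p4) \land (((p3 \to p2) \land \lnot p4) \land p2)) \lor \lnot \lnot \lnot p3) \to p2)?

12

Initial set: {(p1 \lor ((\lnot ((p1 \to p4) \land (((p3 \to p2) \land \lnot p4) \land p2)) \lor \lnot \lnot \lnot p3) \to p2))}.
(p1 \lor ((\lnot ((p1 \to p4) \land (((p3 \to p2) \land \lnot p4) \land p2)) \lor \lnot \lnot \lnot p3) \to p2)): β-rule — branch into p1  //  ((\lnot ((p1 \to p4) \land (((p3 \to p2) \land \lnot p4) \land p2)) \lor \lnot \lnot \lnot p3) \to p2).
  branch 1 (add p1):
    ○ open, literals {p1=true}.
  branch 2 (add ((\lnot ((p1 \to p4) \land (((p3 \to p2) \land \lnot p4) \land p2)) \lor \lnot \lnot \lnot p3) \to p2)):
    ((\lnot ((p1 \to p4) \land (((p3 \to p2) \land \lnot p4) \land p2)) \lor \lnot \lnot \lnot p3) \to p2): β-rule — branch into \lnot (\lnot ((p1 \to p4) \land (((p3 \to p2) \land \lnot p4) \land p2)) \lor \lnot \lnot \lnot p3)  //  p2.
      branch 2.1 (add \lnot (\lnot ((p1 \to p4) \land (((p3 \to p2) \land \lnot p4) \land p2)) \lor \lnot \lnot \lnot p3)):
        \lnot (\lnot ((p1 \to p4) \land (((p3 \to p2) \land \lnot p4) \land p2)) \lor \lnot \lnot \lnot p3): α-rule — add \lnot \lnot ((p1 \to p4) \land (((p3 \to p2) \land \lnot p4) \land p2)), \lnot \lnot \lnot \lnot p3.
        \lnot \lnot ((p1 \to p4) \land (((p3 \to p2) \land \lnot p4) \land p2)): α-rule — add (p1 \to p4), (((p3 \to p2) \land \lnot p4) \land p2).
        \lnot \lnot \lnot \lnot p3: drop double negation, giving \lnot \lnot p3.
        (((p3 \to p2) \land \lnot p4) \land p2): α-rule — add ((p3 \to p2) \land \lnot p4), p2.
        ((p3 \to p2) \land \lnot p4): α-rule — add (p3 \to p2), \lnot p4.
        (p1 \to p4): β-rule — branch into \lnot p1  //  p4.
          branch 2.1.1 (add \lnot p1):
            (p3 \to p2): β-rule — branch into \lnot p3  //  p2.
              branch 2.1.1.1 (add \lnot p3):
                × closes — contains both p3 and \lnot p3.
              branch 2.1.1.2 (add p2):
                ○ open, literals {p1=false, p2=true, p3=true, p4=false}.
          branch 2.1.2 (add p4):
            × closes — contains both p4 and \lnot p4.
      branch 2.2 (add p2):
        ○ open, literals {p2=true}.
2 branches closed, 3 open.
Each open branch fixes some atoms; the unmentioned ones are free. Counting distinct full assignments: branch {p1=true} (p2, p3, p4) contributes 8 new; branch {p1=false, p2=true, p3=true, p4=false} (none free) contributes 1 new; branch {p2=true} (p1, p3, p4) contributes 3 new. Total: 12.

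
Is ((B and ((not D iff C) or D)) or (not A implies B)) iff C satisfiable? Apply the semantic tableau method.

Initial set: {(((B and ((not D iff C) or D)) or (not A implies B)) iff C)}.
(((B and ((not D iff C) or D)) or (not A implies B)) iff C): β-rule — branch into ((B and ((not D iff C) or D)) or (not A implies B)), C  //  not ((B and ((not D iff C) or D)) or (not A implies B)), not C.
  branch 1 (add ((B and ((not D iff C) or D)) or (not A implies B)), C):
    ((B and ((not D iff C) or D)) or (not A implies B)): β-rule — branch into (B and ((not D iff C) or D))  //  (not A implies B).
      branch 1.1 (add (B and ((not D iff C) or D))):
        (B and ((not D iff C) or D)): α-rule — add B, ((not D iff C) or D).
        ((not D iff C) or D): β-rule — branch into (not D iff C)  //  D.
          branch 1.1.1 (add (not D iff C)):
            (not D iff C): β-rule — branch into not D, C  //  not not D, not C.
              branch 1.1.1.1 (add not D, C):
                ○ open, literals {B=1, C=1, D=0}.
              branch 1.1.1.2 (add not not D, not C):
                × closes — contains both C and not C.
          branch 1.1.2 (add D):
            ○ open, literals {B=1, C=1, D=1}.
      branch 1.2 (add (not A implies B)):
        (not A implies B): β-rule — branch into not not A  //  B.
          branch 1.2.1 (add not not A):
            ○ open, literals {A=1, C=1}.
          branch 1.2.2 (add B):
            ○ open, literals {B=1, C=1}.
  branch 2 (add not ((B and ((not D iff C) or D)) or (not A implies B)), not C):
    not ((B and ((not D iff C) or D)) or (not A implies B)): α-rule — add not (B and ((not D iff C) or D)), not (not A implies B).
    not (not A implies B): α-rule — add not A, not B.
    not (B and ((not D iff C) or D)): β-rule — branch into not B  //  not ((not D iff C) or D).
      branch 2.1 (add not B):
        ○ open, literals {A=0, B=0, C=0}.
      branch 2.2 (add not ((not D iff C) or D)):
        not ((not D iff C) or D): α-rule — add not (not D iff C), not D.
        not (not D iff C): β-rule — branch into not D, not C  //  not not D, C.
          branch 2.2.1 (add not D, not C):
            ○ open, literals {A=0, B=0, C=0, D=0}.
          branch 2.2.2 (add not not D, C):
            × closes — contains both D and not D.
2 branches closed, 6 open.
An open branch gives a satisfying assignment: B=1, C=1, D=0.

Satisfiable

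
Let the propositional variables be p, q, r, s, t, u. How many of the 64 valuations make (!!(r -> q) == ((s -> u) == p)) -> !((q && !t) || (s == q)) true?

44

Initial set: {((!!(r -> q) == ((s -> u) == p)) -> !((q && !t) || (s == q)))}.
((!!(r -> q) == ((s -> u) == p)) -> !((q && !t) || (s == q))): β-rule — branch into !(!!(r -> q) == ((s -> u) == p))  //  !((q && !t) || (s == q)).
  branch 1 (add !(!!(r -> q) == ((s -> u) == p))):
    !(!!(r -> q) == ((s -> u) == p)): β-rule — branch into !!(r -> q), !((s -> u) == p)  //  !!!(r -> q), ((s -> u) == p).
      branch 1.1 (add !!(r -> q), !((s -> u) == p)):
        !!(r -> q): drop double negation, giving (r -> q).
        !((s -> u) == p): β-rule — branch into (s -> u), !p  //  !(s -> u), p.
          branch 1.1.1 (add (s -> u), !p):
            (r -> q): β-rule — branch into !r  //  q.
              branch 1.1.1.1 (add !r):
                (s -> u): β-rule — branch into !s  //  u.
                  branch 1.1.1.1.1 (add !s):
                    ○ open, literals {p=0, r=0, s=0}.
                  branch 1.1.1.1.2 (add u):
                    ○ open, literals {p=0, r=0, u=1}.
              branch 1.1.1.2 (add q):
                (s -> u): β-rule — branch into !s  //  u.
                  branch 1.1.1.2.1 (add !s):
                    ○ open, literals {p=0, q=1, s=0}.
                  branch 1.1.1.2.2 (add u):
                    ○ open, literals {p=0, q=1, u=1}.
          branch 1.1.2 (add !(s -> u), p):
            !(s -> u): α-rule — add s, !u.
            (r -> q): β-rule — branch into !r  //  q.
              branch 1.1.2.1 (add !r):
                ○ open, literals {p=1, r=0, s=1, u=0}.
              branch 1.1.2.2 (add q):
                ○ open, literals {p=1, q=1, s=1, u=0}.
      branch 1.2 (add !!!(r -> q), ((s -> u) == p)):
        !!!(r -> q): drop double negation, giving !(r -> q).
        !(r -> q): α-rule — add r, !q.
        ((s -> u) == p): β-rule — branch into (s -> u), p  //  !(s -> u), !p.
          branch 1.2.1 (add (s -> u), p):
            (s -> u): β-rule — branch into !s  //  u.
              branch 1.2.1.1 (add !s):
                ○ open, literals {p=1, q=0, r=1, s=0}.
              branch 1.2.1.2 (add u):
                ○ open, literals {p=1, q=0, r=1, u=1}.
          branch 1.2.2 (add !(s -> u), !p):
            !(s -> u): α-rule — add s, !u.
            ○ open, literals {p=0, q=0, r=1, s=1, u=0}.
  branch 2 (add !((q && !t) || (s == q))):
    !((q && !t) || (s == q)): α-rule — add !(q && !t), !(s == q).
    !(q && !t): β-rule — branch into !q  //  !!t.
      branch 2.1 (add !q):
        !(s == q): β-rule — branch into s, !q  //  !s, q.
          branch 2.1.1 (add s, !q):
            ○ open, literals {q=0, s=1}.
          branch 2.1.2 (add !s, q):
            × closes — contains both q and !q.
      branch 2.2 (add !!t):
        !(s == q): β-rule — branch into s, !q  //  !s, q.
          branch 2.2.1 (add s, !q):
            ○ open, literals {q=0, s=1, t=1}.
          branch 2.2.2 (add !s, q):
            ○ open, literals {q=1, s=0, t=1}.
1 branch closed, 12 open.
Each open branch fixes some atoms; the unmentioned ones are free. Counting distinct full assignments: branch {p=0, r=0, s=0} (q, t, u) contributes 8 new; branch {p=0, r=0, u=1} (q, s, t) contributes 4 new; branch {p=0, q=1, s=0} (r, t, u) contributes 4 new; branch {p=0, q=1, u=1} (r, s, t) contributes 2 new; branch {p=1, r=0, s=1, u=0} (q, t) contributes 4 new; branch {p=1, q=1, s=1, u=0} (r, t) contributes 2 new; branch {p=1, q=0, r=1, s=0} (t, u) contributes 4 new; branch {p=1, q=0, r=1, u=1} (s, t) contributes 2 new; branch {p=0, q=0, r=1, s=1, u=0} (t) contributes 2 new; branch {q=0, s=1} (p, r, t, u) contributes 8 new; branch {q=0, s=1, t=1} (p, r, u) contributes 0 new; branch {q=1, s=0, t=1} (p, r, u) contributes 4 new. Total: 44.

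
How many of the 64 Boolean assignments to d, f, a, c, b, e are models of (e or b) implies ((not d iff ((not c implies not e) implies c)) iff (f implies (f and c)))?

40

Initial set: {((e or b) implies ((not d iff ((not c implies not e) implies c)) iff (f implies (f and c))))}.
((e or b) implies ((not d iff ((not c implies not e) implies c)) iff (f implies (f and c)))): β-rule — branch into not (e or b)  //  ((not d iff ((not c implies not e) implies c)) iff (f implies (f and c))).
  branch 1 (add not (e or b)):
    not (e or b): α-rule — add not e, not b.
    ○ open, literals {b=F, e=F}.
  branch 2 (add ((not d iff ((not c implies not e) implies c)) iff (f implies (f and c)))):
    ((not d iff ((not c implies not e) implies c)) iff (f implies (f and c))): β-rule — branch into (not d iff ((not c implies not e) implies c)), (f implies (f and c))  //  not (not d iff ((not c implies not e) implies c)), not (f implies (f and c)).
      branch 2.1 (add (not d iff ((not c implies not e) implies c)), (f implies (f and c))):
        (not d iff ((not c implies not e) implies c)): β-rule — branch into not d, ((not c implies not e) implies c)  //  not not d, not ((not c implies not e) implies c).
          branch 2.1.1 (add not d, ((not c implies not e) implies c)):
            (f implies (f and c)): β-rule — branch into not f  //  (f and c).
              branch 2.1.1.1 (add not f):
                ((not c implies not e) implies c): β-rule — branch into not (not c implies not e)  //  c.
                  branch 2.1.1.1.1 (add not (not c implies not e)):
                    not (not c implies not e): α-rule — add not c, not not e.
                    ○ open, literals {c=F, d=F, e=T, f=F}.
                  branch 2.1.1.1.2 (add c):
                    ○ open, literals {c=T, d=F, f=F}.
              branch 2.1.1.2 (add (f and c)):
                (f and c): α-rule — add f, c.
                ((not c implies not e) implies c): β-rule — branch into not (not c implies not e)  //  c.
                  branch 2.1.1.2.1 (add not (not c implies not e)):
                    not (not c implies not e): α-rule — add not c, not not e.
                    × closes — contains both c and not c.
                  branch 2.1.1.2.2 (add c):
                    ○ open, literals {c=T, d=F, f=T}.
          branch 2.1.2 (add not not d, not ((not c implies not e) implies c)):
            not ((not c implies not e) implies c): α-rule — add (not c implies not e), not c.
            (f implies (f and c)): β-rule — branch into not f  //  (f and c).
              branch 2.1.2.1 (add not f):
                (not c implies not e): β-rule — branch into not not c  //  not e.
                  branch 2.1.2.1.1 (add not not c):
                    × closes — contains both c and not c.
                  branch 2.1.2.1.2 (add not e):
                    ○ open, literals {c=F, d=T, e=F, f=F}.
              branch 2.1.2.2 (add (f and c)):
                (f and c): α-rule — add f, c.
                × closes — contains both c and not c.
      branch 2.2 (add not (not d iff ((not c implies not e) implies c)), not (f implies (f and c))):
        not (f implies (f and c)): α-rule — add f, not (f and c).
        not (not d iff ((not c implies not e) implies c)): β-rule — branch into not d, not ((not c implies not e) implies c)  //  not not d, ((not c implies not e) implies c).
          branch 2.2.1 (add not d, not ((not c implies not e) implies c)):
            not ((not c implies not e) implies c): α-rule — add (not c implies not e), not c.
            not (f and c): β-rule — branch into not f  //  not c.
              branch 2.2.1.1 (add not f):
                × closes — contains both f and not f.
              branch 2.2.1.2 (add not c):
                (not c implies not e): β-rule — branch into not not c  //  not e.
                  branch 2.2.1.2.1 (add not not c):
                    × closes — contains both c and not c.
                  branch 2.2.1.2.2 (add not e):
                    ○ open, literals {c=F, d=F, e=F, f=T}.
          branch 2.2.2 (add not not d, ((not c implies not e) implies c)):
            not (f and c): β-rule — branch into not f  //  not c.
              branch 2.2.2.1 (add not f):
                × closes — contains both f and not f.
              branch 2.2.2.2 (add not c):
                ((not c implies not e) implies c): β-rule — branch into not (not c implies not e)  //  c.
                  branch 2.2.2.2.1 (add not (not c implies not e)):
                    not (not c implies not e): α-rule — add not c, not not e.
                    ○ open, literals {c=F, d=T, e=T, f=T}.
                  branch 2.2.2.2.2 (add c):
                    × closes — contains both c and not c.
7 branches closed, 7 open.
Each open branch fixes some atoms; the unmentioned ones are free. Counting distinct full assignments: branch {b=F, e=F} (d, f, a, c) contributes 16 new; branch {c=F, d=F, e=T, f=F} (a, b) contributes 4 new; branch {c=T, d=F, f=F} (a, b, e) contributes 6 new; branch {c=T, d=F, f=T} (a, b, e) contributes 6 new; branch {c=F, d=T, e=F, f=F} (a, b) contributes 2 new; branch {c=F, d=F, e=F, f=T} (a, b) contributes 2 new; branch {c=F, d=T, e=T, f=T} (a, b) contributes 4 new. Total: 40.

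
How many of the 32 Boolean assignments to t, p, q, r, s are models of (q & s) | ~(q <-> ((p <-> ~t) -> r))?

22

Initial set: {T ((q & s) | ~(q <-> ((p <-> ~t) -> r)))}.
T ((q & s) | ~(q <-> ((p <-> ~t) -> r))): β-rule — branch into T (q & s)  //  T ~(q <-> ((p <-> ~t) -> r)).
  branch 1 (add T (q & s)):
    T (q & s): α-rule — add T q, T s.
    ○ open, literals {q=T, s=T}.
  branch 2 (add T ~(q <-> ((p <-> ~t) -> r))):
    T ~(q <-> ((p <-> ~t) -> r)): β-rule — branch into T q, F ((p <-> ~t) -> r)  //  F q, T ((p <-> ~t) -> r).
      branch 2.1 (add T q, F ((p <-> ~t) -> r)):
        F ((p <-> ~t) -> r): α-rule — add T (p <-> ~t), F r.
        T (p <-> ~t): β-rule — branch into T p, T ~t  //  F p, F ~t.
          branch 2.1.1 (add T p, T ~t):
            ○ open, literals {p=T, q=T, r=F, t=F}.
          branch 2.1.2 (add F p, F ~t):
            ○ open, literals {p=F, q=T, r=F, t=T}.
      branch 2.2 (add F q, T ((p <-> ~t) -> r)):
        T ((p <-> ~t) -> r): β-rule — branch into F (p <-> ~t)  //  T r.
          branch 2.2.1 (add F (p <-> ~t)):
            F (p <-> ~t): β-rule — branch into T p, F ~t  //  F p, T ~t.
              branch 2.2.1.1 (add T p, F ~t):
                ○ open, literals {p=T, q=F, t=T}.
              branch 2.2.1.2 (add F p, T ~t):
                ○ open, literals {p=F, q=F, t=F}.
          branch 2.2.2 (add T r):
            ○ open, literals {q=F, r=T}.
0 branches closed, 6 open.
Each open branch fixes some atoms; the unmentioned ones are free. Counting distinct full assignments: branch {q=T, s=T} (t, p, r) contributes 8 new; branch {p=T, q=T, r=F, t=F} (s) contributes 1 new; branch {p=F, q=T, r=F, t=T} (s) contributes 1 new; branch {p=T, q=F, t=T} (r, s) contributes 4 new; branch {p=F, q=F, t=F} (r, s) contributes 4 new; branch {q=F, r=T} (t, p, s) contributes 4 new. Total: 22.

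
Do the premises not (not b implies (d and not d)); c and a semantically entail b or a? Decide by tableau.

Yes

Initial set: {not (not b implies (d and not d)); (c and a); not (b or a)}.
not (not b implies (d and not d)): α-rule — add not b, not (d and not d).
(c and a): α-rule — add c, a.
not (b or a): α-rule — add not b, not a.
× closes — contains both a and not a.
All 1 branch closes.
Every branch closed, so the premises entail the conclusion.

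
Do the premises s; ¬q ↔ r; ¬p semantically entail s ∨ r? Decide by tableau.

Yes

Initial set: {s; (¬q ↔ r); ¬p; ¬(s ∨ r)}.
¬(s ∨ r): α-rule — add ¬s, ¬r.
× closes — contains both s and ¬s.
All 1 branch closes.
Every branch closed, so the premises entail the conclusion.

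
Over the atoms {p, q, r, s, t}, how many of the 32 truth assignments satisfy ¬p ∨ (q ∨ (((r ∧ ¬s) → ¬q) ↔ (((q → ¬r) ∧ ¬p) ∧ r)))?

24

Initial set: {(¬p ∨ (q ∨ (((r ∧ ¬s) → ¬q) ↔ (((q → ¬r) ∧ ¬p) ∧ r))))}.
(¬p ∨ (q ∨ (((r ∧ ¬s) → ¬q) ↔ (((q → ¬r) ∧ ¬p) ∧ r)))): β-rule — branch into ¬p  //  (q ∨ (((r ∧ ¬s) → ¬q) ↔ (((q → ¬r) ∧ ¬p) ∧ r))).
  branch 1 (add ¬p):
    ○ open, literals {p=F}.
  branch 2 (add (q ∨ (((r ∧ ¬s) → ¬q) ↔ (((q → ¬r) ∧ ¬p) ∧ r)))):
    (q ∨ (((r ∧ ¬s) → ¬q) ↔ (((q → ¬r) ∧ ¬p) ∧ r))): β-rule — branch into q  //  (((r ∧ ¬s) → ¬q) ↔ (((q → ¬r) ∧ ¬p) ∧ r)).
      branch 2.1 (add q):
        ○ open, literals {q=T}.
      branch 2.2 (add (((r ∧ ¬s) → ¬q) ↔ (((q → ¬r) ∧ ¬p) ∧ r))):
        (((r ∧ ¬s) → ¬q) ↔ (((q → ¬r) ∧ ¬p) ∧ r)): β-rule — branch into ((r ∧ ¬s) → ¬q), (((q → ¬r) ∧ ¬p) ∧ r)  //  ¬((r ∧ ¬s) → ¬q), ¬(((q → ¬r) ∧ ¬p) ∧ r).
          branch 2.2.1 (add ((r ∧ ¬s) → ¬q), (((q → ¬r) ∧ ¬p) ∧ r)):
            (((q → ¬r) ∧ ¬p) ∧ r): α-rule — add ((q → ¬r) ∧ ¬p), r.
            ((q → ¬r) ∧ ¬p): α-rule — add (q → ¬r), ¬p.
            ((r ∧ ¬s) → ¬q): β-rule — branch into ¬(r ∧ ¬s)  //  ¬q.
              branch 2.2.1.1 (add ¬(r ∧ ¬s)):
                (q → ¬r): β-rule — branch into ¬q  //  ¬r.
                  branch 2.2.1.1.1 (add ¬q):
                    ¬(r ∧ ¬s): β-rule — branch into ¬r  //  ¬¬s.
                      branch 2.2.1.1.1.1 (add ¬r):
                        × closes — contains both r and ¬r.
                      branch 2.2.1.1.1.2 (add ¬¬s):
                        ○ open, literals {p=F, q=F, r=T, s=T}.
                  branch 2.2.1.1.2 (add ¬r):
                    × closes — contains both r and ¬r.
              branch 2.2.1.2 (add ¬q):
                (q → ¬r): β-rule — branch into ¬q  //  ¬r.
                  branch 2.2.1.2.1 (add ¬q):
                    ○ open, literals {p=F, q=F, r=T}.
                  branch 2.2.1.2.2 (add ¬r):
                    × closes — contains both r and ¬r.
          branch 2.2.2 (add ¬((r ∧ ¬s) → ¬q), ¬(((q → ¬r) ∧ ¬p) ∧ r)):
            ¬((r ∧ ¬s) → ¬q): α-rule — add (r ∧ ¬s), ¬¬q.
            (r ∧ ¬s): α-rule — add r, ¬s.
            ¬(((q → ¬r) ∧ ¬p) ∧ r): β-rule — branch into ¬((q → ¬r) ∧ ¬p)  //  ¬r.
              branch 2.2.2.1 (add ¬((q → ¬r) ∧ ¬p)):
                ¬((q → ¬r) ∧ ¬p): β-rule — branch into ¬(q → ¬r)  //  ¬¬p.
                  branch 2.2.2.1.1 (add ¬(q → ¬r)):
                    ¬(q → ¬r): α-rule — add q, ¬¬r.
                    ○ open, literals {q=T, r=T, s=F}.
                  branch 2.2.2.1.2 (add ¬¬p):
                    ○ open, literals {p=T, q=T, r=T, s=F}.
              branch 2.2.2.2 (add ¬r):
                × closes — contains both r and ¬r.
4 branches closed, 6 open.
Each open branch fixes some atoms; the unmentioned ones are free. Counting distinct full assignments: branch {p=F} (q, r, s, t) contributes 16 new; branch {q=T} (p, r, s, t) contributes 8 new; branch {p=F, q=F, r=T, s=T} (t) contributes 0 new; branch {p=F, q=F, r=T} (s, t) contributes 0 new; branch {q=T, r=T, s=F} (p, t) contributes 0 new; branch {p=T, q=T, r=T, s=F} (t) contributes 0 new. Total: 24.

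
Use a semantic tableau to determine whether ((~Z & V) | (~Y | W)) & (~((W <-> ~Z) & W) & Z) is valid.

Assume the negation and expand:
Initial set: {~(((~Z & V) | (~Y | W)) & (~((W <-> ~Z) & W) & Z))}.
~(((~Z & V) | (~Y | W)) & (~((W <-> ~Z) & W) & Z)): β-rule — branch into ~((~Z & V) | (~Y | W))  //  ~(~((W <-> ~Z) & W) & Z).
  branch 1 (add ~((~Z & V) | (~Y | W))):
    ~((~Z & V) | (~Y | W)): α-rule — add ~(~Z & V), ~(~Y | W).
    ~(~Y | W): α-rule — add ~~Y, ~W.
    ~(~Z & V): β-rule — branch into ~~Z  //  ~V.
      branch 1.1 (add ~~Z):
        ○ open, literals {W=F, Y=T, Z=T}.
      branch 1.2 (add ~V):
        ○ open, literals {V=F, W=F, Y=T}.
  branch 2 (add ~(~((W <-> ~Z) & W) & Z)):
    ~(~((W <-> ~Z) & W) & Z): β-rule — branch into ~~((W <-> ~Z) & W)  //  ~Z.
      branch 2.1 (add ~~((W <-> ~Z) & W)):
        ~~((W <-> ~Z) & W): α-rule — add (W <-> ~Z), W.
        (W <-> ~Z): β-rule — branch into W, ~Z  //  ~W, ~~Z.
          branch 2.1.1 (add W, ~Z):
            ○ open, literals {W=T, Z=F}.
          branch 2.1.2 (add ~W, ~~Z):
            × closes — contains both W and ~W.
      branch 2.2 (add ~Z):
        ○ open, literals {Z=F}.
1 branch closed, 4 open.
An open branch gives a countermodel: W=F, Y=T, Z=T (unmentioned atoms arbitrary); under it the original formula is false.

Not valid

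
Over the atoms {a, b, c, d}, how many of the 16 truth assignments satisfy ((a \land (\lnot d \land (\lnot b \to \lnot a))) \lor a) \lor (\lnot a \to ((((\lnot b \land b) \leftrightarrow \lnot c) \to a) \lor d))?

Initial set: {(((a \land (\lnot d \land (\lnot b \to \lnot a))) \lor a) \lor (\lnot a \to ((((\lnot b \land b) \leftrightarrow \lnot c) \to a) \lor d)))}.
(((a \land (\lnot d \land (\lnot b \to \lnot a))) \lor a) \lor (\lnot a \to ((((\lnot b \land b) \leftrightarrow \lnot c) \to a) \lor d))): β-rule — branch into ((a \land (\lnot d \land (\lnot b \to \lnot a))) \lor a)  //  (\lnot a \to ((((\lnot b \land b) \leftrightarrow \lnot c) \to a) \lor d)).
  branch 1 (add ((a \land (\lnot d \land (\lnot b \to \lnot a))) \lor a)):
    ((a \land (\lnot d \land (\lnot b \to \lnot a))) \lor a): β-rule — branch into (a \land (\lnot d \land (\lnot b \to \lnot a)))  //  a.
      branch 1.1 (add (a \land (\lnot d \land (\lnot b \to \lnot a)))):
        (a \land (\lnot d \land (\lnot b \to \lnot a))): α-rule — add a, (\lnot d \land (\lnot b \to \lnot a)).
        (\lnot d \land (\lnot b \to \lnot a)): α-rule — add \lnot d, (\lnot b \to \lnot a).
        (\lnot b \to \lnot a): β-rule — branch into \lnot \lnot b  //  \lnot a.
          branch 1.1.1 (add \lnot \lnot b):
            ○ open, literals {a=T, b=T, d=F}.
          branch 1.1.2 (add \lnot a):
            × closes — contains both a and \lnot a.
      branch 1.2 (add a):
        ○ open, literals {a=T}.
  branch 2 (add (\lnot a \to ((((\lnot b \land b) \leftrightarrow \lnot c) \to a) \lor d))):
    (\lnot a \to ((((\lnot b \land b) \leftrightarrow \lnot c) \to a) \lor d)): β-rule — branch into \lnot \lnot a  //  ((((\lnot b \land b) \leftrightarrow \lnot c) \to a) \lor d).
      branch 2.1 (add \lnot \lnot a):
        ○ open, literals {a=T}.
      branch 2.2 (add ((((\lnot b \land b) \leftrightarrow \lnot c) \to a) \lor d)):
        ((((\lnot b \land b) \leftrightarrow \lnot c) \to a) \lor d): β-rule — branch into (((\lnot b \land b) \leftrightarrow \lnot c) \to a)  //  d.
          branch 2.2.1 (add (((\lnot b \land b) \leftrightarrow \lnot c) \to a)):
            (((\lnot b \land b) \leftrightarrow \lnot c) \to a): β-rule — branch into \lnot ((\lnot b \land b) \leftrightarrow \lnot c)  //  a.
              branch 2.2.1.1 (add \lnot ((\lnot b \land b) \leftrightarrow \lnot c)):
                \lnot ((\lnot b \land b) \leftrightarrow \lnot c): β-rule — branch into (\lnot b \land b), \lnot \lnot c  //  \lnot (\lnot b \land b), \lnot c.
                  branch 2.2.1.1.1 (add (\lnot b \land b), \lnot \lnot c):
                    (\lnot b \land b): α-rule — add \lnot b, b.
                    × closes — contains both b and \lnot b.
                  branch 2.2.1.1.2 (add \lnot (\lnot b \land b), \lnot c):
                    \lnot (\lnot b \land b): β-rule — branch into \lnot \lnot b  //  \lnot b.
                      branch 2.2.1.1.2.1 (add \lnot \lnot b):
                        ○ open, literals {b=T, c=F}.
                      branch 2.2.1.1.2.2 (add \lnot b):
                        ○ open, literals {b=F, c=F}.
              branch 2.2.1.2 (add a):
                ○ open, literals {a=T}.
          branch 2.2.2 (add d):
            ○ open, literals {d=T}.
2 branches closed, 7 open.
Each open branch fixes some atoms; the unmentioned ones are free. Counting distinct full assignments: branch {a=T, b=T, d=F} (c) contributes 2 new; branch {a=T} (b, c, d) contributes 6 new; branch {a=T} (b, c, d) contributes 0 new; branch {b=T, c=F} (a, d) contributes 2 new; branch {b=F, c=F} (a, d) contributes 2 new; branch {a=T} (b, c, d) contributes 0 new; branch {d=T} (a, b, c) contributes 2 new. Total: 14.

14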